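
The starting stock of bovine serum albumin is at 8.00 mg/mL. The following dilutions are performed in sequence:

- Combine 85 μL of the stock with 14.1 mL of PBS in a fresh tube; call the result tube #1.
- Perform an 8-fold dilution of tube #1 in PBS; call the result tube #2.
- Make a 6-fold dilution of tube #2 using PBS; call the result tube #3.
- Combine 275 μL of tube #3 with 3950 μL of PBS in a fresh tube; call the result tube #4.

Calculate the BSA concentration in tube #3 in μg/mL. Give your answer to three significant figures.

Step 1: 85 μL + 14.1 mL = 14185 μL total → factor 14185/85 = 166.88
Step 2: 8-fold → factor 8
Step 3: 6-fold → factor 6
Dilution factor through tube #3 = 166.88 × 8 × 6 = 8010.4
[tube #3] = 8.00 mg/mL / 8010.4 = 0.0009987 mg/mL = 0.999 μg/mL

0.999 μg/mL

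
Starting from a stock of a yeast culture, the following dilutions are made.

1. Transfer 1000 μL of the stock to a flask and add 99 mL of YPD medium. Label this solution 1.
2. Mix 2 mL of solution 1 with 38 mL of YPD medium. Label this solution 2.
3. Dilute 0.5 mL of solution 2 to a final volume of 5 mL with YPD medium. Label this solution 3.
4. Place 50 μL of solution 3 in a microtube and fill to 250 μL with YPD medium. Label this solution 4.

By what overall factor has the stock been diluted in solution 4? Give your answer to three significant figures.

1.00 × 10^5

Step 1: 1000 μL + 99 mL = 1 × 10^5 μL total → factor 1 × 10^5/1000 = 100
Step 2: 2 mL + 38 mL = 40 mL total → factor 40/2 = 20
Step 3: 0.5 mL brought to 5 mL → factor 5/0.5 = 10
Step 4: 50 μL brought to 250 μL → factor 250/50 = 5
Overall dilution factor = 100 × 20 × 10 × 5 = 1 × 10^5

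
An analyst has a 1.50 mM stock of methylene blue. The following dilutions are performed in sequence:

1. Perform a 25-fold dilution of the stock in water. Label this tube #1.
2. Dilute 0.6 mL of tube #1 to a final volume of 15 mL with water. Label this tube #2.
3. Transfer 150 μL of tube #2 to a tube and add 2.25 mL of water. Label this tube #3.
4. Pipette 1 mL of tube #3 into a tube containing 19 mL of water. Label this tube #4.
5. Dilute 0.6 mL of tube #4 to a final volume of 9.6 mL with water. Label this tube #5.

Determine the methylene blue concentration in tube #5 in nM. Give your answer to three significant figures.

0.469 nM

Step 1: 25-fold → factor 25
Step 2: 0.6 mL brought to 15 mL → factor 15/0.6 = 25
Step 3: 150 μL + 2.25 mL = 2400 μL total → factor 2400/150 = 16
Step 4: 1 mL + 19 mL = 20 mL total → factor 20/1 = 20
Step 5: 0.6 mL brought to 9.6 mL → factor 9.6/0.6 = 16
Overall dilution factor = 25 × 25 × 16 × 20 × 16 = 3.2 × 10^6
Final = 1.50 mM / 3.2 × 10^6 = 4.688 × 10^-7 mM = 0.469 nM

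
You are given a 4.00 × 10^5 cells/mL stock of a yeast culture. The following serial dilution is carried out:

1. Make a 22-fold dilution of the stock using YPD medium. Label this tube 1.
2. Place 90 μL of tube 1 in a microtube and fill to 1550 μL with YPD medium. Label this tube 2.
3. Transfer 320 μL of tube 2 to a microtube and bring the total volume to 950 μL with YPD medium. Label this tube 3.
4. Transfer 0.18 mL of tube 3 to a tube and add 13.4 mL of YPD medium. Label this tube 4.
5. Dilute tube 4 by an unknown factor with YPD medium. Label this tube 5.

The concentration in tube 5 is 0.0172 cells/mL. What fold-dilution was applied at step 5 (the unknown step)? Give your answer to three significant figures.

Step 1: 22-fold → factor 22
Step 2: 90 μL brought to 1550 μL → factor 1550/90 = 17.222
Step 3: 320 μL brought to 950 μL → factor 950/320 = 2.9688
Step 4: 0.18 mL + 13.4 mL = 13.58 mL total → factor 13.58/0.18 = 75.444
Step 5: unknown factor x
Product of known-step factors = 84862
Overall factor = 4.00 × 10^5 cells/mL / (0.0172 cells/mL) = 2.3256 × 10^7
x = 2.3256 × 10^7 / 84862 = 274

274-fold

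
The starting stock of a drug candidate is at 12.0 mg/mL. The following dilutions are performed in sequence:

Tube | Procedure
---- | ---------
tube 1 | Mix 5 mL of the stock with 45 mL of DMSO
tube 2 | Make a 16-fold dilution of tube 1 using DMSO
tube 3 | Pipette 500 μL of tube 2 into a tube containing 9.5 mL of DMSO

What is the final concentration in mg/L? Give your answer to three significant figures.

Step 1: 5 mL + 45 mL = 50 mL total → factor 50/5 = 10
Step 2: 16-fold → factor 16
Step 3: 500 μL + 9.5 mL = 10000 μL total → factor 10000/500 = 20
Overall dilution factor = 10 × 16 × 20 = 3200
Final = 12.0 mg/mL / 3200 = 0.003750 mg/mL = 3.75 mg/L

3.75 mg/L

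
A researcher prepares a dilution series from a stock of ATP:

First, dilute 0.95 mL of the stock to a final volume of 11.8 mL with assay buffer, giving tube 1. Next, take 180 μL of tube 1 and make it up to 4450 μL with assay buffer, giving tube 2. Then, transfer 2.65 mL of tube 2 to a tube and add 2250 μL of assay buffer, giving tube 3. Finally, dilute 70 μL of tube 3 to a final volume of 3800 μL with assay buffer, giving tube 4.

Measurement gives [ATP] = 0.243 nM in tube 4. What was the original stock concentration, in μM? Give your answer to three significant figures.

7.49 μM

Step 1: 0.95 mL brought to 11.8 mL → factor 11.8/0.95 = 12.421
Step 2: 180 μL brought to 4450 μL → factor 4450/180 = 24.722
Step 3: 2.65 mL + 2250 μL = 4.9 mL total → factor 4.9/2.65 = 1.8491
Step 4: 70 μL brought to 3800 μL → factor 3800/70 = 54.286
Overall dilution factor = 12.421 × 24.722 × 1.8491 × 54.286 = 30823
Stock = 0.243 nM × 30823 = 7490 nM = 7.49 μM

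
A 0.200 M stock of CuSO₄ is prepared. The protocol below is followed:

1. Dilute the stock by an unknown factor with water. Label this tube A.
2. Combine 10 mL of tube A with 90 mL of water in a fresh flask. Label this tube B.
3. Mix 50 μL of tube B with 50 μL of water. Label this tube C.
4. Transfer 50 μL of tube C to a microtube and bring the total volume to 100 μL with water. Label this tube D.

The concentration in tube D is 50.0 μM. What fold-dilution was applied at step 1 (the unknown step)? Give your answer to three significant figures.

Step 1: unknown factor x
Step 2: 10 mL + 90 mL = 100 mL total → factor 100/10 = 10
Step 3: 50 μL + 50 μL = 100 μL total → factor 100/50 = 2
Step 4: 50 μL brought to 100 μL → factor 100/50 = 2
Product of known-step factors = 40
Overall factor = 0.200 M / (50.0 μM) = 4000
x = 4000 / 40 = 100

100-fold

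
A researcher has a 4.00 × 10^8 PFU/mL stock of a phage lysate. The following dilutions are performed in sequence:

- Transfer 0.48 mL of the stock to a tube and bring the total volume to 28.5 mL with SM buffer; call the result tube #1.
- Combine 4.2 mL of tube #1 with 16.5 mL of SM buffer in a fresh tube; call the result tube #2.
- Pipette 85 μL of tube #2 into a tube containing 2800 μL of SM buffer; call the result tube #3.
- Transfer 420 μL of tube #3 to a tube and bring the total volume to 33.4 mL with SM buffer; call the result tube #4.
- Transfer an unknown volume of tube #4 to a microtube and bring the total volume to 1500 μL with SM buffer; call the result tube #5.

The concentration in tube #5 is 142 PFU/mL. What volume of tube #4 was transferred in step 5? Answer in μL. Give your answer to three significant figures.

421 μL

Step 1: 0.48 mL brought to 28.5 mL → factor 28.5/0.48 = 59.375
Step 2: 4.2 mL + 16.5 mL = 20.7 mL total → factor 20.7/4.2 = 4.9286
Step 3: 85 μL + 2800 μL = 2885 μL total → factor 2885/85 = 33.941
Step 4: 420 μL brought to 33.4 mL → factor 33400/420 = 79.524
Step 5: v brought to 1500 μL → factor = 1500 μL/v
Product of known-step factors = 7.8986 × 10^5
Overall factor = 4.00 × 10^8 PFU/mL / (142 PFU/mL) = 2.8169 × 10^6
Step-5 factor = 2.8169 × 10^6 / 7.8986 × 10^5 = 3.5663
v = 1500 μL / 3.5663 = 421 μL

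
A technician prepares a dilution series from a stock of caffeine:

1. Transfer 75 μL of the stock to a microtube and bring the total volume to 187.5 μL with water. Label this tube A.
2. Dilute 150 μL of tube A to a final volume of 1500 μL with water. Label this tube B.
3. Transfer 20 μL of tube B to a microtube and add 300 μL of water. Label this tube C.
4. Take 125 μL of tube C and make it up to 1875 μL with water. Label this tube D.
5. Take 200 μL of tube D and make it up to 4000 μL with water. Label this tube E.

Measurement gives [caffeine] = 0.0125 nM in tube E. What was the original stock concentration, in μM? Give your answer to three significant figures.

Step 1: 75 μL brought to 187.5 μL → factor 187.5/75 = 2.5
Step 2: 150 μL brought to 1500 μL → factor 1500/150 = 10
Step 3: 20 μL + 300 μL = 320 μL total → factor 320/20 = 16
Step 4: 125 μL brought to 1875 μL → factor 1875/125 = 15
Step 5: 200 μL brought to 4000 μL → factor 4000/200 = 20
Overall dilution factor = 2.5 × 10 × 16 × 15 × 20 = 1.2 × 10^5
Stock = 0.0125 nM × 1.2 × 10^5 = 1500 nM = 1.50 μM

1.50 μM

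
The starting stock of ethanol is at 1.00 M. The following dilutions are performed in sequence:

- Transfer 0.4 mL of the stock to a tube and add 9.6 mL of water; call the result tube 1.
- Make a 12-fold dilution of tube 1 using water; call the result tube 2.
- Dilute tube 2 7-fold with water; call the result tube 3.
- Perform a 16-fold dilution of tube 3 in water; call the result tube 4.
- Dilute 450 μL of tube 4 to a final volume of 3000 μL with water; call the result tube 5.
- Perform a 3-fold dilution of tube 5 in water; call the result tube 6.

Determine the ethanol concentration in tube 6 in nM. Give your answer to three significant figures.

Step 1: 0.4 mL + 9.6 mL = 10 mL total → factor 10/0.4 = 25
Step 2: 12-fold → factor 12
Step 3: 7-fold → factor 7
Step 4: 16-fold → factor 16
Step 5: 450 μL brought to 3000 μL → factor 3000/450 = 6.6667
Step 6: 3-fold → factor 3
Overall dilution factor = 25 × 12 × 7 × 16 × 6.6667 × 3 = 6.72 × 10^5
Final = 1.00 M / 6.72 × 10^5 = 1.488 × 10^-6 M = 1.49 × 10^3 nM

1.49 × 10^3 nM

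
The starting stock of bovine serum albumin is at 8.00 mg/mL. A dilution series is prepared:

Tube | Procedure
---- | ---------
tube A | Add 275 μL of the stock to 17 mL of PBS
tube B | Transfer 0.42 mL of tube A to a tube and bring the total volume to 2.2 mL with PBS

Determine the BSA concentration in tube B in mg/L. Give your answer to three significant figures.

Step 1: 275 μL + 17 mL = 17275 μL total → factor 17275/275 = 62.818
Step 2: 0.42 mL brought to 2.2 mL → factor 2.2/0.42 = 5.2381
Overall dilution factor = 62.818 × 5.2381 = 329.05
Final = 8.00 mg/mL / 329.05 = 0.02431 mg/mL = 24.3 mg/L

24.3 mg/L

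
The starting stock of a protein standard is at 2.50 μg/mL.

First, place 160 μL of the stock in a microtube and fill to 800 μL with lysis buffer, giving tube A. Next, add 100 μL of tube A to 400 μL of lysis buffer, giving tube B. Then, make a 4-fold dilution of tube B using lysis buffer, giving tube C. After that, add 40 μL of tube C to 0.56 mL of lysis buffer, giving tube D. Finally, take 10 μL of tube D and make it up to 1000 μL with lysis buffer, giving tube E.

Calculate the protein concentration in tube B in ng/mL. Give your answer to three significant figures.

100 ng/mL

Step 1: 160 μL brought to 800 μL → factor 800/160 = 5
Step 2: 100 μL + 400 μL = 500 μL total → factor 500/100 = 5
Dilution factor through tube B = 5 × 5 = 25
[tube B] = 2.50 μg/mL / 25 = 0.1000 μg/mL = 100 ng/mL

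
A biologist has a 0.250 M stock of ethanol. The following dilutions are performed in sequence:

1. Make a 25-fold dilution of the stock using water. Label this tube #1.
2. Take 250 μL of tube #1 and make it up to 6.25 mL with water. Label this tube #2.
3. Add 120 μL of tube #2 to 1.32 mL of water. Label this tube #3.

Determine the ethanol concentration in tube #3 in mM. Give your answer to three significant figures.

0.0333 mM

Step 1: 25-fold → factor 25
Step 2: 250 μL brought to 6.25 mL → factor 6250/250 = 25
Step 3: 120 μL + 1.32 mL = 1440 μL total → factor 1440/120 = 12
Overall dilution factor = 25 × 25 × 12 = 7500
Final = 0.250 M / 7500 = 3.333 × 10^-5 M = 0.0333 mM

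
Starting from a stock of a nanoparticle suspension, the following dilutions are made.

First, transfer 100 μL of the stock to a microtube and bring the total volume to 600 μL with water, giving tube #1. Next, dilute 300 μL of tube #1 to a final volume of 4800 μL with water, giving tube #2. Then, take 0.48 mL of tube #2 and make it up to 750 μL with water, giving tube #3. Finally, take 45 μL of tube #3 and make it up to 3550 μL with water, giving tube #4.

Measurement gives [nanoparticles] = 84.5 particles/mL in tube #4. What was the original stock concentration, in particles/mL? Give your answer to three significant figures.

1.00 × 10^6 particles/mL

Step 1: 100 μL brought to 600 μL → factor 600/100 = 6
Step 2: 300 μL brought to 4800 μL → factor 4800/300 = 16
Step 3: 0.48 mL brought to 750 μL → factor 0.75/0.48 = 1.5625
Step 4: 45 μL brought to 3550 μL → factor 3550/45 = 78.889
Overall dilution factor = 6 × 16 × 1.5625 × 78.889 = 11833
Stock = 84.5 particles/mL × 11833 = 1.00 × 10^6 particles/mL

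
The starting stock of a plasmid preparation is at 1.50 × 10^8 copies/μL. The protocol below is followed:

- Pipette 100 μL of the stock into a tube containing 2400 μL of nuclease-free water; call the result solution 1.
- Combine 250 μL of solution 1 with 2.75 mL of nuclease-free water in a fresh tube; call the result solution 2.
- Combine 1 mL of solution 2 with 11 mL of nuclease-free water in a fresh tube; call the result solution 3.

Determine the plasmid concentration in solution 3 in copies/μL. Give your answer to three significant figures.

4.17 × 10^4 copies/μL

Step 1: 100 μL + 2400 μL = 2500 μL total → factor 2500/100 = 25
Step 2: 250 μL + 2.75 mL = 3000 μL total → factor 3000/250 = 12
Step 3: 1 mL + 11 mL = 12 mL total → factor 12/1 = 12
Overall dilution factor = 25 × 12 × 12 = 3600
Final = 1.50 × 10^8 copies/μL / 3600 = 4.17 × 10^4 copies/μL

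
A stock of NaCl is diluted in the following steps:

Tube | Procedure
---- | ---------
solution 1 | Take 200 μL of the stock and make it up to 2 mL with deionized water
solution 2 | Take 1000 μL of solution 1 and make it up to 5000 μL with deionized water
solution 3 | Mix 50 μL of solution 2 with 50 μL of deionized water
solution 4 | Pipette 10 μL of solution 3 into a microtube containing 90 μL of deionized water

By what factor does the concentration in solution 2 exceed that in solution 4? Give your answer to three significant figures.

20.0

Step 1: 200 μL brought to 2 mL → factor 2000/200 = 10
Step 2: 1000 μL brought to 5000 μL → factor 5000/1000 = 5
Step 3: 50 μL + 50 μL = 100 μL total → factor 100/50 = 2
Step 4: 10 μL + 90 μL = 100 μL total → factor 100/10 = 10
Dilution factor to solution 2 = 50; to solution 4 = 1000
[solution 2]/[solution 4] = (factor to solution 4)/(factor to solution 2) = 1000/50 = 20.0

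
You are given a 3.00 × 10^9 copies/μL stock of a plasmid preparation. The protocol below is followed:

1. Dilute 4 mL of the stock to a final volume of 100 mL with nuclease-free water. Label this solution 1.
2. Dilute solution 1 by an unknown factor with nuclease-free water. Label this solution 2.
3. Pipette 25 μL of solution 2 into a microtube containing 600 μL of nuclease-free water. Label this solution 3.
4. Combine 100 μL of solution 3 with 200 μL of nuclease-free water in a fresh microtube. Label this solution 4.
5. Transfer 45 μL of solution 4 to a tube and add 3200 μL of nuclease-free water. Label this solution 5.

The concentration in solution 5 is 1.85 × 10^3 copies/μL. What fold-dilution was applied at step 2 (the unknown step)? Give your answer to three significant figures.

Step 1: 4 mL brought to 100 mL → factor 100/4 = 25
Step 2: unknown factor x
Step 3: 25 μL + 600 μL = 625 μL total → factor 625/25 = 25
Step 4: 100 μL + 200 μL = 300 μL total → factor 300/100 = 3
Step 5: 45 μL + 3200 μL = 3245 μL total → factor 3245/45 = 72.111
Product of known-step factors = 1.3521 × 10^5
Overall factor = 3.00 × 10^9 copies/μL / (1.85 × 10^3 copies/μL) = 1.6216 × 10^6
x = 1.6216 × 10^6 / 1.3521 × 10^5 = 12.0

12.0-fold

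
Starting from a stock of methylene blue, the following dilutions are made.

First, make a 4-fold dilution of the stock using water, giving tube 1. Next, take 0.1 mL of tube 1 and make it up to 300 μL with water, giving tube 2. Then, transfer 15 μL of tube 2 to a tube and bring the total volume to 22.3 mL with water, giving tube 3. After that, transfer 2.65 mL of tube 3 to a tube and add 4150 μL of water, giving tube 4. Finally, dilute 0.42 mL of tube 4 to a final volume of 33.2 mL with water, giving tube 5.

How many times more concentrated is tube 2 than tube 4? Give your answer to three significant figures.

Step 1: 4-fold → factor 4
Step 2: 0.1 mL brought to 300 μL → factor 0.3/0.1 = 3
Step 3: 15 μL brought to 22.3 mL → factor 22300/15 = 1486.7
Step 4: 2.65 mL + 4150 μL = 6.8 mL total → factor 6.8/2.65 = 2.566
Dilution factor to tube 2 = 12; to tube 4 = 45778
[tube 2]/[tube 4] = (factor to tube 4)/(factor to tube 2) = 45778/12 = 3.81 × 10^3

3.81 × 10^3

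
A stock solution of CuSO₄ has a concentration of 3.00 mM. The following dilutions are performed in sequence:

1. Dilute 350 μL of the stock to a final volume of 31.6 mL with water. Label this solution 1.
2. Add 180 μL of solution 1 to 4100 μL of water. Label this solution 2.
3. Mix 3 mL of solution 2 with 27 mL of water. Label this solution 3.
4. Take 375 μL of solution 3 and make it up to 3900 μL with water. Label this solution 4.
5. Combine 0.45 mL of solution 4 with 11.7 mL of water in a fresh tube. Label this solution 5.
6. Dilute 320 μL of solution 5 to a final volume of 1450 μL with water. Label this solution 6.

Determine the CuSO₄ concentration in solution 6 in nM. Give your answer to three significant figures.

0.110 nM

Step 1: 350 μL brought to 31.6 mL → factor 31600/350 = 90.286
Step 2: 180 μL + 4100 μL = 4280 μL total → factor 4280/180 = 23.778
Step 3: 3 mL + 27 mL = 30 mL total → factor 30/3 = 10
Step 4: 375 μL brought to 3900 μL → factor 3900/375 = 10.4
Step 5: 0.45 mL + 11.7 mL = 12.15 mL total → factor 12.15/0.45 = 27
Step 6: 320 μL brought to 1450 μL → factor 1450/320 = 4.5312
Overall dilution factor = 90.286 × 23.778 × 10 × 10.4 × 27 × 4.5312 = 2.7315 × 10^7
Final = 3.00 mM / 2.7315 × 10^7 = 1.098 × 10^-7 mM = 0.110 nM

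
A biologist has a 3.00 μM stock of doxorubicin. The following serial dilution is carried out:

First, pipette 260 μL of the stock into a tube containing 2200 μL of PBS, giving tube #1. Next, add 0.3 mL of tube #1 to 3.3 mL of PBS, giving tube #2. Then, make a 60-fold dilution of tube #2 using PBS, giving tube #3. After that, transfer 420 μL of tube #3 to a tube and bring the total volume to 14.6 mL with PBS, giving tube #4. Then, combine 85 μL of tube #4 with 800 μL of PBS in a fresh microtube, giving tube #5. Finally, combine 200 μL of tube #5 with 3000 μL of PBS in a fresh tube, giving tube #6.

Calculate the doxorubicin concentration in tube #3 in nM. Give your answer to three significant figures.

Step 1: 260 μL + 2200 μL = 2460 μL total → factor 2460/260 = 9.4615
Step 2: 0.3 mL + 3.3 mL = 3.6 mL total → factor 3.6/0.3 = 12
Step 3: 60-fold → factor 60
Dilution factor through tube #3 = 9.4615 × 12 × 60 = 6812.3
[tube #3] = 3.00 μM / 6812.3 = 0.0004404 μM = 0.440 nM

0.440 nM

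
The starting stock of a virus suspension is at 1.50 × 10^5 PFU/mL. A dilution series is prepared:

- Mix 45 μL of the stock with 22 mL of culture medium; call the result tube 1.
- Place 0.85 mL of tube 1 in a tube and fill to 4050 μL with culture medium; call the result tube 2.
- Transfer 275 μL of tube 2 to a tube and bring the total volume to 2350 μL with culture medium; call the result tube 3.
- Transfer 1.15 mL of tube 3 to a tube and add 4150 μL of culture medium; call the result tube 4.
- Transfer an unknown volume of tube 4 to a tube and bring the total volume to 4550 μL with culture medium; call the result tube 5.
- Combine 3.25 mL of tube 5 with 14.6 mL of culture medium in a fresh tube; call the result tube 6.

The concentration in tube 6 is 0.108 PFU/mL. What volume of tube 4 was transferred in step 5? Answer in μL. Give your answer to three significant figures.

Step 1: 45 μL + 22 mL = 22045 μL total → factor 22045/45 = 489.89
Step 2: 0.85 mL brought to 4050 μL → factor 4.05/0.85 = 4.7647
Step 3: 275 μL brought to 2350 μL → factor 2350/275 = 8.5455
Step 4: 1.15 mL + 4150 μL = 5.3 mL total → factor 5.3/1.15 = 4.6087
Step 5: v brought to 4550 μL → factor = 4550 μL/v
Step 6: 3.25 mL + 14.6 mL = 17.85 mL total → factor 17.85/3.25 = 5.4923
Product of known-step factors = 5.049 × 10^5
Overall factor = 1.50 × 10^5 PFU/mL / (0.108 PFU/mL) = 1.3889 × 10^6
Step-5 factor = 1.3889 × 10^6 / 5.049 × 10^5 = 2.7508
v = 4550 μL / 2.7508 = 1.65 × 10^3 μL

1.65 × 10^3 μL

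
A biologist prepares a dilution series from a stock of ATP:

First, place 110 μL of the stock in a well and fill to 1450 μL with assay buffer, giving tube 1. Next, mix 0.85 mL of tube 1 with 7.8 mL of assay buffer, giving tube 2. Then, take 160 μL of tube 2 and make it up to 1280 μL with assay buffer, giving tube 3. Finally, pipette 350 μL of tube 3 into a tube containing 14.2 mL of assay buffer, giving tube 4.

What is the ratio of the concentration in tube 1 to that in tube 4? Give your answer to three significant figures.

3.38 × 10^3

Step 1: 110 μL brought to 1450 μL → factor 1450/110 = 13.182
Step 2: 0.85 mL + 7.8 mL = 8.65 mL total → factor 8.65/0.85 = 10.176
Step 3: 160 μL brought to 1280 μL → factor 1280/160 = 8
Step 4: 350 μL + 14.2 mL = 14550 μL total → factor 14550/350 = 41.571
Dilution factor to tube 1 = 13.182; to tube 4 = 44613
[tube 1]/[tube 4] = (factor to tube 4)/(factor to tube 1) = 44613/13.182 = 3.38 × 10^3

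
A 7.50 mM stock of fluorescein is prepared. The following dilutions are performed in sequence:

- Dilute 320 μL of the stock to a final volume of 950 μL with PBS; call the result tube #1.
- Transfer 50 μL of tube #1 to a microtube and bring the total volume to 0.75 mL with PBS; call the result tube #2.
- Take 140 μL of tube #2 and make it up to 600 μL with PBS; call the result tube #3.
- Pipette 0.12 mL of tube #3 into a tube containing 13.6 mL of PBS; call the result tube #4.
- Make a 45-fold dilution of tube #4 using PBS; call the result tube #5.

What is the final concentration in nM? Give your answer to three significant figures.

Step 1: 320 μL brought to 950 μL → factor 950/320 = 2.9688
Step 2: 50 μL brought to 0.75 mL → factor 750/50 = 15
Step 3: 140 μL brought to 600 μL → factor 600/140 = 4.2857
Step 4: 0.12 mL + 13.6 mL = 13.72 mL total → factor 13.72/0.12 = 114.33
Step 5: 45-fold → factor 45
Overall dilution factor = 2.9688 × 15 × 4.2857 × 114.33 × 45 = 9.8191 × 10^5
Final = 7.50 mM / 9.8191 × 10^5 = 7.638 × 10^-6 mM = 7.64 nM

7.64 nM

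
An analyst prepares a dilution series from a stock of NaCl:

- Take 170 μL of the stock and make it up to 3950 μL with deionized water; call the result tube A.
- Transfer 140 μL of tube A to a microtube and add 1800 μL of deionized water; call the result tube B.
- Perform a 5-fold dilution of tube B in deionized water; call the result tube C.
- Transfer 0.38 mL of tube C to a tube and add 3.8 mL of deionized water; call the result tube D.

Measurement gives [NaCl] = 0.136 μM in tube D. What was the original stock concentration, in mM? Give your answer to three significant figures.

2.41 mM

Step 1: 170 μL brought to 3950 μL → factor 3950/170 = 23.235
Step 2: 140 μL + 1800 μL = 1940 μL total → factor 1940/140 = 13.857
Step 3: 5-fold → factor 5
Step 4: 0.38 mL + 3.8 mL = 4.18 mL total → factor 4.18/0.38 = 11
Overall dilution factor = 23.235 × 13.857 × 5 × 11 = 17709
Stock = 0.136 μM × 17709 = 2408 μM = 2.41 mM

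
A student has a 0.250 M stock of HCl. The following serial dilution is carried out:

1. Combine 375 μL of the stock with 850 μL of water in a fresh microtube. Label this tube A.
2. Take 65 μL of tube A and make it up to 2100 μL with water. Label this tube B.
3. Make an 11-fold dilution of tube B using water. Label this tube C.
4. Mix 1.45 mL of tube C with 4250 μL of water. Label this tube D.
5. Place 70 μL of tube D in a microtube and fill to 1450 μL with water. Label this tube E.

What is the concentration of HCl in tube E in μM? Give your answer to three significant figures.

2.64 μM

Step 1: 375 μL + 850 μL = 1225 μL total → factor 1225/375 = 3.2667
Step 2: 65 μL brought to 2100 μL → factor 2100/65 = 32.308
Step 3: 11-fold → factor 11
Step 4: 1.45 mL + 4250 μL = 5.7 mL total → factor 5.7/1.45 = 3.931
Step 5: 70 μL brought to 1450 μL → factor 1450/70 = 20.714
Overall dilution factor = 3.2667 × 32.308 × 11 × 3.931 × 20.714 = 94532
Final = 0.250 M / 94532 = 2.645 × 10^-6 M = 2.64 μM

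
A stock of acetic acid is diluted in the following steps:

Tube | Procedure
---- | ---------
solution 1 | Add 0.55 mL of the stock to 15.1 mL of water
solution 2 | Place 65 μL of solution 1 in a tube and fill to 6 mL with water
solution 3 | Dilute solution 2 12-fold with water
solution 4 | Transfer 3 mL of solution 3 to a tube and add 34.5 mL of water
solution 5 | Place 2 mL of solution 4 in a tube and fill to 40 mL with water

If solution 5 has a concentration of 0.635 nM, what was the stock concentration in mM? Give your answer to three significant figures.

5.00 mM

Step 1: 0.55 mL + 15.1 mL = 15.65 mL total → factor 15.65/0.55 = 28.455
Step 2: 65 μL brought to 6 mL → factor 6000/65 = 92.308
Step 3: 12-fold → factor 12
Step 4: 3 mL + 34.5 mL = 37.5 mL total → factor 37.5/3 = 12.5
Step 5: 2 mL brought to 40 mL → factor 40/2 = 20
Overall dilution factor = 28.455 × 92.308 × 12 × 12.5 × 20 = 7.8797 × 10^6
Stock = 0.635 nM × 7.8797 × 10^6 = 5.004 × 10^6 nM = 5.00 mM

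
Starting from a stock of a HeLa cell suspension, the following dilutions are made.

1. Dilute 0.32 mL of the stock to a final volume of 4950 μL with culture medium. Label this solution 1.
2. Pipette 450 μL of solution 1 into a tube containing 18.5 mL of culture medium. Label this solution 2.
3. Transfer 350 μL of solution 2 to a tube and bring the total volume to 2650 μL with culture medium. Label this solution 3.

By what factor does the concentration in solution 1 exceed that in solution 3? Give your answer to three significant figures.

319

Step 1: 0.32 mL brought to 4950 μL → factor 4.95/0.32 = 15.469
Step 2: 450 μL + 18.5 mL = 18950 μL total → factor 18950/450 = 42.111
Step 3: 350 μL brought to 2650 μL → factor 2650/350 = 7.5714
Dilution factor to solution 1 = 15.469; to solution 3 = 4932.1
[solution 1]/[solution 3] = (factor to solution 3)/(factor to solution 1) = 4932.1/15.469 = 319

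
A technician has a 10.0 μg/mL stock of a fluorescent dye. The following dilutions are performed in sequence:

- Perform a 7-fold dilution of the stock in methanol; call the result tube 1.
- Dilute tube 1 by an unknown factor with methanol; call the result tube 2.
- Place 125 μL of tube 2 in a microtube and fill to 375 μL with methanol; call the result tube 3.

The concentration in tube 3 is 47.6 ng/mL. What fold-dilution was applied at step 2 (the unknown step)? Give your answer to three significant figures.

Step 1: 7-fold → factor 7
Step 2: unknown factor x
Step 3: 125 μL brought to 375 μL → factor 375/125 = 3
Product of known-step factors = 21
Overall factor = 10.0 μg/mL / (47.6 ng/mL) = 210.08
x = 210.08 / 21 = 10.0

10.0-fold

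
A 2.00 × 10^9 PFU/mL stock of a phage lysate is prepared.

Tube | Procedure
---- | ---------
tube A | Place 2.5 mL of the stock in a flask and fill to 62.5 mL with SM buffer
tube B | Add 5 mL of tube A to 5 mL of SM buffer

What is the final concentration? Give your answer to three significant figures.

4.00 × 10^7 PFU/mL

Step 1: 2.5 mL brought to 62.5 mL → factor 62.5/2.5 = 25
Step 2: 5 mL + 5 mL = 10 mL total → factor 10/5 = 2
Overall dilution factor = 25 × 2 = 50
Final = 2.00 × 10^9 PFU/mL / 50 = 4.00 × 10^7 PFU/mL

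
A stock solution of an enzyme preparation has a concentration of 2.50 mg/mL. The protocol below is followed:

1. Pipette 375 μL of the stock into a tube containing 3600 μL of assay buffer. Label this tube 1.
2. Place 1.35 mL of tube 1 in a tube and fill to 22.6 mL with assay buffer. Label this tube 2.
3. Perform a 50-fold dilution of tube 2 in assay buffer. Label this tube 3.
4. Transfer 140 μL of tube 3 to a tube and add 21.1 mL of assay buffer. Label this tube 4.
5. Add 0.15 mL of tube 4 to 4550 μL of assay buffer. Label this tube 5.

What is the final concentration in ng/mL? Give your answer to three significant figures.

0.0593 ng/mL

Step 1: 375 μL + 3600 μL = 3975 μL total → factor 3975/375 = 10.6
Step 2: 1.35 mL brought to 22.6 mL → factor 22.6/1.35 = 16.741
Step 3: 50-fold → factor 50
Step 4: 140 μL + 21.1 mL = 21240 μL total → factor 21240/140 = 151.71
Step 5: 0.15 mL + 4550 μL = 4.7 mL total → factor 4.7/0.15 = 31.333
Overall dilution factor = 10.6 × 16.741 × 50 × 151.71 × 31.333 = 4.2178 × 10^7
Final = 2.50 mg/mL / 4.2178 × 10^7 = 5.927 × 10^-8 mg/mL = 0.0593 ng/mL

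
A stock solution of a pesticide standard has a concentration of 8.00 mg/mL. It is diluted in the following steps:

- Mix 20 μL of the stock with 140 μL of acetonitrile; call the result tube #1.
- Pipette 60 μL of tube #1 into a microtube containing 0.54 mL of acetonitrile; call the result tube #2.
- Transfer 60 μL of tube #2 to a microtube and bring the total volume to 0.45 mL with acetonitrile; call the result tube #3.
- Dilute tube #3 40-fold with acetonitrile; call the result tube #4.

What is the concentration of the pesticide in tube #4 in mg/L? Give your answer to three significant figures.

0.333 mg/L

Step 1: 20 μL + 140 μL = 160 μL total → factor 160/20 = 8
Step 2: 60 μL + 0.54 mL = 600 μL total → factor 600/60 = 10
Step 3: 60 μL brought to 0.45 mL → factor 450/60 = 7.5
Step 4: 40-fold → factor 40
Overall dilution factor = 8 × 10 × 7.5 × 40 = 24000
Final = 8.00 mg/mL / 24000 = 0.0003333 mg/mL = 0.333 mg/L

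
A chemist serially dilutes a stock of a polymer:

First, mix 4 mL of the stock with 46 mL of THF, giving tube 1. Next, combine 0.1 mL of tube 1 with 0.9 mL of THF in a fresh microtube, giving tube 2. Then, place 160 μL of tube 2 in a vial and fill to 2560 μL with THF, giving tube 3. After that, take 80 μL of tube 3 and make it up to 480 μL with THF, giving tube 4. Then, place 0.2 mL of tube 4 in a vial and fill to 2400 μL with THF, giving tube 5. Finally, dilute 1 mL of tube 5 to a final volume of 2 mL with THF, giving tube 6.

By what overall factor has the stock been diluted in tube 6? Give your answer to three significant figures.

Step 1: 4 mL + 46 mL = 50 mL total → factor 50/4 = 12.5
Step 2: 0.1 mL + 0.9 mL = 1 mL total → factor 1/0.1 = 10
Step 3: 160 μL brought to 2560 μL → factor 2560/160 = 16
Step 4: 80 μL brought to 480 μL → factor 480/80 = 6
Step 5: 0.2 mL brought to 2400 μL → factor 2.4/0.2 = 12
Step 6: 1 mL brought to 2 mL → factor 2/1 = 2
Overall dilution factor = 12.5 × 10 × 16 × 6 × 12 × 2 = 2.88 × 10^5

2.88 × 10^5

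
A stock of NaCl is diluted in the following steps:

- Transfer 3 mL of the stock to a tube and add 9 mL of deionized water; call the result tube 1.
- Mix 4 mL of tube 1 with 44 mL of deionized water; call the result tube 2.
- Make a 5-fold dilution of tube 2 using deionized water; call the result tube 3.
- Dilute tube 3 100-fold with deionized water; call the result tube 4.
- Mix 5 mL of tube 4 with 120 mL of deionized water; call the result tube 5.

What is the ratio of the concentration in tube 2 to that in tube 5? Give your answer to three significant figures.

1.25 × 10^4

Step 1: 3 mL + 9 mL = 12 mL total → factor 12/3 = 4
Step 2: 4 mL + 44 mL = 48 mL total → factor 48/4 = 12
Step 3: 5-fold → factor 5
Step 4: 100-fold → factor 100
Step 5: 5 mL + 120 mL = 125 mL total → factor 125/5 = 25
Dilution factor to tube 2 = 48; to tube 5 = 6 × 10^5
[tube 2]/[tube 5] = (factor to tube 5)/(factor to tube 2) = 6 × 10^5/48 = 1.25 × 10^4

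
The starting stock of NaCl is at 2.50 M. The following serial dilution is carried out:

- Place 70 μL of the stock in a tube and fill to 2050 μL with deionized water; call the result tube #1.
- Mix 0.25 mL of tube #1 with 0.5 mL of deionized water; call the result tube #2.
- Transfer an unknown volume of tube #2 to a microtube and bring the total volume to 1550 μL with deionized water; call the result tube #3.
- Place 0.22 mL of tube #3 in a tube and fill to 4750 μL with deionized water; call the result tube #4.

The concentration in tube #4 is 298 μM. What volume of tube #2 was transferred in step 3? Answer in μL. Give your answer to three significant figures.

350 μL

Step 1: 70 μL brought to 2050 μL → factor 2050/70 = 29.286
Step 2: 0.25 mL + 0.5 mL = 0.75 mL total → factor 0.75/0.25 = 3
Step 3: v brought to 1550 μL → factor = 1550 μL/v
Step 4: 0.22 mL brought to 4750 μL → factor 4.75/0.22 = 21.591
Product of known-step factors = 1896.9
Overall factor = 2.50 M / (298 μM) = 8389.3
Step-3 factor = 8389.3 / 1896.9 = 4.4226
v = 1550 μL / 4.4226 = 350 μL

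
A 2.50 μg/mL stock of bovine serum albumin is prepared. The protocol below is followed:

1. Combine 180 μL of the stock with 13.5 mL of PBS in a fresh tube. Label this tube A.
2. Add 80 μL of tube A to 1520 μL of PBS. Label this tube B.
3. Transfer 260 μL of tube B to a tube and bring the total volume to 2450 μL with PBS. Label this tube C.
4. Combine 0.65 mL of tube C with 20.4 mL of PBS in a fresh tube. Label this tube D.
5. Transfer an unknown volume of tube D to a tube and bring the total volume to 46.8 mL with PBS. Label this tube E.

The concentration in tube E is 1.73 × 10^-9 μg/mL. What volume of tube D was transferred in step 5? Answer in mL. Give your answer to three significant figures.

Step 1: 180 μL + 13.5 mL = 13680 μL total → factor 13680/180 = 76
Step 2: 80 μL + 1520 μL = 1600 μL total → factor 1600/80 = 20
Step 3: 260 μL brought to 2450 μL → factor 2450/260 = 9.4231
Step 4: 0.65 mL + 20.4 mL = 21.05 mL total → factor 21.05/0.65 = 32.385
Step 5: v brought to 46.8 mL → factor = 46.8 mL/v
Product of known-step factors = 4.6385 × 10^5
Overall factor = 2.50 μg/mL / (1.73 × 10^-9 μg/mL) = 1.4451 × 10^9
Step-5 factor = 1.4451 × 10^9 / 4.6385 × 10^5 = 3115.4
v = 46.8 mL / 3115.4 = 0.0150 mL

0.0150 mL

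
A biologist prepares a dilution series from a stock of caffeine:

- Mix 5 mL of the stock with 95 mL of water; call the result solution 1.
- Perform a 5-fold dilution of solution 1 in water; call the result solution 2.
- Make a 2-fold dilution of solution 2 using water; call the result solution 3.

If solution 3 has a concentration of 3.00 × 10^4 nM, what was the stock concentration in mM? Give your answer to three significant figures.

Step 1: 5 mL + 95 mL = 100 mL total → factor 100/5 = 20
Step 2: 5-fold → factor 5
Step 3: 2-fold → factor 2
Overall dilution factor = 20 × 5 × 2 = 200
Stock = 3.00 × 10^4 nM × 200 = 6.000 × 10^6 nM = 6.00 mM

6.00 mM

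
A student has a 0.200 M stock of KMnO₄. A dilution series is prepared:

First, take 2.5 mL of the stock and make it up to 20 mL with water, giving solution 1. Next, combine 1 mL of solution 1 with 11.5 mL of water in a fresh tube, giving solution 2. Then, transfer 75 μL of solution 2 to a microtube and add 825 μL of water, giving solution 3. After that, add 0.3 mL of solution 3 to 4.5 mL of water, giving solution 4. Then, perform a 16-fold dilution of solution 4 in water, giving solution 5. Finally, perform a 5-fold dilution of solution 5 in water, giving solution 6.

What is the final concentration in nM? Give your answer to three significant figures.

Step 1: 2.5 mL brought to 20 mL → factor 20/2.5 = 8
Step 2: 1 mL + 11.5 mL = 12.5 mL total → factor 12.5/1 = 12.5
Step 3: 75 μL + 825 μL = 900 μL total → factor 900/75 = 12
Step 4: 0.3 mL + 4.5 mL = 4.8 mL total → factor 4.8/0.3 = 16
Step 5: 16-fold → factor 16
Step 6: 5-fold → factor 5
Overall dilution factor = 8 × 12.5 × 12 × 16 × 16 × 5 = 1.536 × 10^6
Final = 0.200 M / 1.536 × 10^6 = 1.302 × 10^-7 M = 130 nM

130 nM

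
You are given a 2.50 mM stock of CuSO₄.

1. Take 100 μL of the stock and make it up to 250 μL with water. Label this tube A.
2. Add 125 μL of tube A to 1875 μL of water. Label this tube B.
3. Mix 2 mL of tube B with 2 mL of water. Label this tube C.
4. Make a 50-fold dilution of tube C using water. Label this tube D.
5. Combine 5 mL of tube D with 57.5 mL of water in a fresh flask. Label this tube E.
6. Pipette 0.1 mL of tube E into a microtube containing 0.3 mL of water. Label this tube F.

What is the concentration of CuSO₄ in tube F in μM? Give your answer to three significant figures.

Step 1: 100 μL brought to 250 μL → factor 250/100 = 2.5
Step 2: 125 μL + 1875 μL = 2000 μL total → factor 2000/125 = 16
Step 3: 2 mL + 2 mL = 4 mL total → factor 4/2 = 2
Step 4: 50-fold → factor 50
Step 5: 5 mL + 57.5 mL = 62.5 mL total → factor 62.5/5 = 12.5
Step 6: 0.1 mL + 0.3 mL = 0.4 mL total → factor 0.4/0.1 = 4
Overall dilution factor = 2.5 × 16 × 2 × 50 × 12.5 × 4 = 2 × 10^5
Final = 2.50 mM / 2 × 10^5 = 1.250 × 10^-5 mM = 0.0125 μM

0.0125 μM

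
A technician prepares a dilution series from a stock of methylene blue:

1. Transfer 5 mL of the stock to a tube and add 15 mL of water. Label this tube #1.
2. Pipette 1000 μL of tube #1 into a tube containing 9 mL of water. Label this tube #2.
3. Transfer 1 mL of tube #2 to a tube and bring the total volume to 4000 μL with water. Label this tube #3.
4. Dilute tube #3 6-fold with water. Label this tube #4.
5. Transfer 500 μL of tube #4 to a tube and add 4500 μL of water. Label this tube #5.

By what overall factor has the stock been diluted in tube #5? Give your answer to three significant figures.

9.60 × 10^3

Step 1: 5 mL + 15 mL = 20 mL total → factor 20/5 = 4
Step 2: 1000 μL + 9 mL = 10000 μL total → factor 10000/1000 = 10
Step 3: 1 mL brought to 4000 μL → factor 4/1 = 4
Step 4: 6-fold → factor 6
Step 5: 500 μL + 4500 μL = 5000 μL total → factor 5000/500 = 10
Overall dilution factor = 4 × 10 × 4 × 6 × 10 = 9600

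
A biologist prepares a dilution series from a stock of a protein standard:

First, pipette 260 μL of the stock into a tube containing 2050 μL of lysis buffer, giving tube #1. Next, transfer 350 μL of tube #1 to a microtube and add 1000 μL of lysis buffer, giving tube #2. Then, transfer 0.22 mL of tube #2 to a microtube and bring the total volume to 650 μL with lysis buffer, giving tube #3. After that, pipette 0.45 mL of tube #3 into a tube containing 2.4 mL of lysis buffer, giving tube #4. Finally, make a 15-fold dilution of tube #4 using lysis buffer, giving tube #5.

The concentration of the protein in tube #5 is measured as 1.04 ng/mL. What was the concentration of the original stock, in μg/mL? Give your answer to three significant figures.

Step 1: 260 μL + 2050 μL = 2310 μL total → factor 2310/260 = 8.8846
Step 2: 350 μL + 1000 μL = 1350 μL total → factor 1350/350 = 3.8571
Step 3: 0.22 mL brought to 650 μL → factor 0.65/0.22 = 2.9545
Step 4: 0.45 mL + 2.4 mL = 2.85 mL total → factor 2.85/0.45 = 6.3333
Step 5: 15-fold → factor 15
Overall dilution factor = 8.8846 × 3.8571 × 2.9545 × 6.3333 × 15 = 9618.8
Stock = 1.04 ng/mL × 9618.8 = 1.000 × 10^4 ng/mL = 10.0 μg/mL

10.0 μg/mL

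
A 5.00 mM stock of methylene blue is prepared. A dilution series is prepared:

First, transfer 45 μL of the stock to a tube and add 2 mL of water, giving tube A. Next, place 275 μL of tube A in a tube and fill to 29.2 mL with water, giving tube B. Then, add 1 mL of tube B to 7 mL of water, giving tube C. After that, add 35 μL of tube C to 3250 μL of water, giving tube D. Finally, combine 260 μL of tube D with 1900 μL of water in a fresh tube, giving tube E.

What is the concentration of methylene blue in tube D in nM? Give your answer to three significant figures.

Step 1: 45 μL + 2 mL = 2045 μL total → factor 2045/45 = 45.444
Step 2: 275 μL brought to 29.2 mL → factor 29200/275 = 106.18
Step 3: 1 mL + 7 mL = 8 mL total → factor 8/1 = 8
Step 4: 35 μL + 3250 μL = 3285 μL total → factor 3285/35 = 93.857
Dilution factor through tube D = 45.444 × 106.18 × 8 × 93.857 = 3.6232 × 10^6
[tube D] = 5.00 mM / 3.6232 × 10^6 = 1.380 × 10^-6 mM = 1.38 nM

1.38 nM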